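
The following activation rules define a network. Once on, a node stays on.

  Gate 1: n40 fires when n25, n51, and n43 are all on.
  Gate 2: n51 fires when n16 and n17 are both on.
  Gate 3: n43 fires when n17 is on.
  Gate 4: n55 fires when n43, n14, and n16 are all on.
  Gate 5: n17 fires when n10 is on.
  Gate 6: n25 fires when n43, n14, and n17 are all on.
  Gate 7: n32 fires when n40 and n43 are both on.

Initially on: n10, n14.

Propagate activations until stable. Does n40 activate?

n40 would need n25, n51, and n43 (Gate 1), but n51 never turns on.

No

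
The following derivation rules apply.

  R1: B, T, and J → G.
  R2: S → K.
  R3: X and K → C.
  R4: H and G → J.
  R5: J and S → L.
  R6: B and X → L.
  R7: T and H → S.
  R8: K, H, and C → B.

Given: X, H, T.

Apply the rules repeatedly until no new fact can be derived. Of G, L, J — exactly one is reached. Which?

From T and H, R7 gives S.
From S, R2 gives K.
From X and K, R3 gives C.
K, H, and C hold, so B follows (R8).
From B and X, R6 gives L.
G would need B, T, and J (R1), but J is never established. J would need H and G (R4), but G is never established.

L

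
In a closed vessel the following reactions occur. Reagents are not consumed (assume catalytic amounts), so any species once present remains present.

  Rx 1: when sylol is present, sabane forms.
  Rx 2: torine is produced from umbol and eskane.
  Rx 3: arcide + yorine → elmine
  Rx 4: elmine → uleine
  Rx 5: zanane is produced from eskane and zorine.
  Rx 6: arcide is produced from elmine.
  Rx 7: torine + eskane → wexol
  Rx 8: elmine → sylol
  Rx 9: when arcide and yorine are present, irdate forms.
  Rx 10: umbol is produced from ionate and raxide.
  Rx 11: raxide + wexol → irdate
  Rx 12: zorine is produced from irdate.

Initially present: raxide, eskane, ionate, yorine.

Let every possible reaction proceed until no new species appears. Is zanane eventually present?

Yes

ionate and raxide present → umbol forms (Rx 10).
umbol and eskane present → torine forms (Rx 2).
torine and eskane present → wexol forms (Rx 7).
raxide and wexol present → irdate forms (Rx 11).
irdate present → zorine forms (Rx 12).
eskane and zorine present → zanane forms (Rx 5).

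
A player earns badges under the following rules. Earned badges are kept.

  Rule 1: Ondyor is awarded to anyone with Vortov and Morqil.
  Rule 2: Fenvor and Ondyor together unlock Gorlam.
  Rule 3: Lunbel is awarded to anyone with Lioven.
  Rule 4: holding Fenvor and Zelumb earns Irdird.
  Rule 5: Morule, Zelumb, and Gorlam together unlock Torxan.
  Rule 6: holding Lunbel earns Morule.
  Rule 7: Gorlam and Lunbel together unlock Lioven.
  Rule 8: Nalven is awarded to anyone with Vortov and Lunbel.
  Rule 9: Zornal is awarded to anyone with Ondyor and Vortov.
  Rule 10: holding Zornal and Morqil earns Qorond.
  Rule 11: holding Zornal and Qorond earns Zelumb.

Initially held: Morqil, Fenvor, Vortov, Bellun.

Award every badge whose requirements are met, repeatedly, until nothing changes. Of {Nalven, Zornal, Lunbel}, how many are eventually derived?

1

With Vortov and Morqil, Ondyor is earned (Rule 1).
With Ondyor and Vortov, Zornal is earned (Rule 9).
Nalven would need Vortov and Lunbel (Rule 8), but Lunbel is never earned.
Zornal: reached.
Lunbel would need Lioven (Rule 3), but Lioven is never earned.
Reached: Zornal — 1 of the 3.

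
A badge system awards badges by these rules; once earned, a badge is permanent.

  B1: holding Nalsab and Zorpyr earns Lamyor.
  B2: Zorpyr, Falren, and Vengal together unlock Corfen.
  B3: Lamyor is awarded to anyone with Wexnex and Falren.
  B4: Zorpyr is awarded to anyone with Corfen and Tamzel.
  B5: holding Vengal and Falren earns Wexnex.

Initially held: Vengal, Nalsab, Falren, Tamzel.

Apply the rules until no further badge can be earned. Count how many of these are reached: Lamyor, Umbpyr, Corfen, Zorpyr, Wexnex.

2

With Vengal and Falren, Wexnex is earned (B5).
With Wexnex and Falren, Lamyor is earned (B3).
Lamyor: reached.
No rule produces Umbpyr, and it is not given.
Corfen would need Zorpyr, Falren, and Vengal (B2), but Zorpyr is never earned.
Zorpyr would need Corfen and Tamzel (B4), but Corfen is never earned.
Wexnex: reached.
Reached: Lamyor and Wexnex — 2 of the 5.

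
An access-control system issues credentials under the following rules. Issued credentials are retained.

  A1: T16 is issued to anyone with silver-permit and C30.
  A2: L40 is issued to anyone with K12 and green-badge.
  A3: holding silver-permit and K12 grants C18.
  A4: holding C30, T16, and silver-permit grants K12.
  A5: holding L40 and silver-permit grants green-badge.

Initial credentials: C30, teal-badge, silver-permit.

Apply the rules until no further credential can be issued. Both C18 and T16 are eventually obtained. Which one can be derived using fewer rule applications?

T16

T16: Holding silver-permit and C30 grants T16 (A1). [1 rule application]
C18: Holding silver-permit and C30 grants T16 (A1). Holding C30, T16, and silver-permit grants K12 (A4). Holding silver-permit and K12 grants C18 (A3). [3 rule applications]
T16 needs fewer.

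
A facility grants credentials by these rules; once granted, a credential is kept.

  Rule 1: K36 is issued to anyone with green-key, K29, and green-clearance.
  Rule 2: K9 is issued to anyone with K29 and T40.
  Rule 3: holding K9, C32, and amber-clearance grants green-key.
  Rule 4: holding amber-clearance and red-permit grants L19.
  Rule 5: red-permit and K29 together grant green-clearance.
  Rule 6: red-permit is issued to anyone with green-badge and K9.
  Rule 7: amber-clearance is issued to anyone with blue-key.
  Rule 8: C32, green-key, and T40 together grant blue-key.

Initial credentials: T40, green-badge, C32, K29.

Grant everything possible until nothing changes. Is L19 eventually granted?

No

L19 would need amber-clearance and red-permit (Rule 4), but amber-clearance is never granted.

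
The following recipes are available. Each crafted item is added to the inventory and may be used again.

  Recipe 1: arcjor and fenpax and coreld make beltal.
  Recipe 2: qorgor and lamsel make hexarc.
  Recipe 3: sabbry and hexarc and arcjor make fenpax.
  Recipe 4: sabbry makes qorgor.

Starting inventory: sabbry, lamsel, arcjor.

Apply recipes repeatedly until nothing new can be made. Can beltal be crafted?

No

beltal would need arcjor, fenpax, and coreld (Recipe 1), but coreld is never obtained.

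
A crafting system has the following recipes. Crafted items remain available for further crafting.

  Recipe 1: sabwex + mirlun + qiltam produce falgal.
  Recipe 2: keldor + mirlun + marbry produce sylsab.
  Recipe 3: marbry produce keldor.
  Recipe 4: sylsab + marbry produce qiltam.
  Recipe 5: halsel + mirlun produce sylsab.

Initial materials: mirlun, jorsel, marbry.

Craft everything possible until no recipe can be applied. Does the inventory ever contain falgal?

falgal would need sabwex, mirlun, and qiltam (Recipe 1), but sabwex is never obtained.

No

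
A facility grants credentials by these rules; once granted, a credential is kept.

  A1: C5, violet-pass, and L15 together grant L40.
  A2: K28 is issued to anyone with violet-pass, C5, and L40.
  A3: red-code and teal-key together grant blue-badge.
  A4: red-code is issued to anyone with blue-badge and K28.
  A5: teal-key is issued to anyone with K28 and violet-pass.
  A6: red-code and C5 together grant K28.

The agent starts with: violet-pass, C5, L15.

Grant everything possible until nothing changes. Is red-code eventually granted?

red-code would need blue-badge and K28 (A4), but blue-badge is never granted.

No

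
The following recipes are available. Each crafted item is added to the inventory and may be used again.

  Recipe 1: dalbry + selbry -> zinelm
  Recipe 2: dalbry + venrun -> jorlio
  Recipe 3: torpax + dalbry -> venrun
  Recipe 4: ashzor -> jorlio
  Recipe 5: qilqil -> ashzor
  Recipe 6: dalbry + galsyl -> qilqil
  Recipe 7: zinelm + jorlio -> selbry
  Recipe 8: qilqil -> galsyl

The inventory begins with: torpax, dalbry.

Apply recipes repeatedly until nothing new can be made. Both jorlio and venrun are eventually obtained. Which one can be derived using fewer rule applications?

venrun

venrun: torpax + dalbry -> venrun (Recipe 3). [1 rule application]
jorlio: torpax + dalbry -> venrun (Recipe 3). Using Recipe 2, dalbry and venrun make jorlio. [2 rule applications]
venrun needs fewer.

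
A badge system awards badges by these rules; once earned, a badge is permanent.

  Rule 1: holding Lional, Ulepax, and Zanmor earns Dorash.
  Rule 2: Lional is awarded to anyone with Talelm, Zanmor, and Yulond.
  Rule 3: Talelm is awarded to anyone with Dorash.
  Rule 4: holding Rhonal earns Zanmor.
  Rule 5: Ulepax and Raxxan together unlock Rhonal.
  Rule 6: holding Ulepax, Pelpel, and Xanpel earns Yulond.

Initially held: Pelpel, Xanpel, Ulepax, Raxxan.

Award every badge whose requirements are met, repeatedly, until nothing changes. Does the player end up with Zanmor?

With Ulepax and Raxxan, Rhonal is earned (Rule 5).
With Rhonal, Zanmor is earned (Rule 4).

Yes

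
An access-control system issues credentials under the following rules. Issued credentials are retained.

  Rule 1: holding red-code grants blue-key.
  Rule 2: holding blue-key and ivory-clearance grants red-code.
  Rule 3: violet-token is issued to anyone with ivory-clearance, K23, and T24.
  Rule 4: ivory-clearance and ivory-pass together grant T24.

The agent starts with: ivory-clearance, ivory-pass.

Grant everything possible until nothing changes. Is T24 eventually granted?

Holding ivory-clearance and ivory-pass grants T24 (Rule 4).

Yes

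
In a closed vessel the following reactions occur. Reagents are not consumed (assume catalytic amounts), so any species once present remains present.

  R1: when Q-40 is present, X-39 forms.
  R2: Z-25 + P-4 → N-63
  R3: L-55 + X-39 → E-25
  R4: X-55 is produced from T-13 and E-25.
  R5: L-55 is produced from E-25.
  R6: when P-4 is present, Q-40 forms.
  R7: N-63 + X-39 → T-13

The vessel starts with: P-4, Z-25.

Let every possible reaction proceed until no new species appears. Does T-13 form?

P-4 present → Q-40 forms (R6).
Z-25 and P-4 present → N-63 forms (R2).
Q-40 present → X-39 forms (R1).
N-63 and X-39 present → T-13 forms (R7).

Yes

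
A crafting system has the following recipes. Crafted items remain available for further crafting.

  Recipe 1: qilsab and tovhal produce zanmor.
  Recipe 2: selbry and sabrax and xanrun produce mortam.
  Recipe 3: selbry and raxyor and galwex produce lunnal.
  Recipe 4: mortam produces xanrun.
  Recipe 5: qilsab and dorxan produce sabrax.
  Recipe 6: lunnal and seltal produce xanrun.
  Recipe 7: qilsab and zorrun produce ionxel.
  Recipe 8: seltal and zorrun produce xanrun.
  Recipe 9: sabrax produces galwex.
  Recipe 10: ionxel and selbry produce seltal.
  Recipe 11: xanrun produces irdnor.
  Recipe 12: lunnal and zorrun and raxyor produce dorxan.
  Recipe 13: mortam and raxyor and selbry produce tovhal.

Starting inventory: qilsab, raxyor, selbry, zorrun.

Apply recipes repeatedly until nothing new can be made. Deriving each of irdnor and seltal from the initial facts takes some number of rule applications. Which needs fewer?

seltal

seltal: qilsab and zorrun → ionxel (Recipe 7). Using Recipe 10, ionxel and selbry make seltal. [2 rule applications]
irdnor: Using Recipe 7, qilsab and zorrun make ionxel. Using Recipe 10, ionxel and selbry make seltal. Using Recipe 8, seltal and zorrun make xanrun. xanrun → irdnor (Recipe 11). [4 rule applications]
seltal needs fewer.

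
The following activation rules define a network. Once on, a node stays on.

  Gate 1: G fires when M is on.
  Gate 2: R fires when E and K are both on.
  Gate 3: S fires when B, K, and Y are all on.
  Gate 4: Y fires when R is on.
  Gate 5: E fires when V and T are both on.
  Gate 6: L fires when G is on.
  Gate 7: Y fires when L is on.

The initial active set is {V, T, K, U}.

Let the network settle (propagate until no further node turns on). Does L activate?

L would need G (Gate 6), but G never turns on.

No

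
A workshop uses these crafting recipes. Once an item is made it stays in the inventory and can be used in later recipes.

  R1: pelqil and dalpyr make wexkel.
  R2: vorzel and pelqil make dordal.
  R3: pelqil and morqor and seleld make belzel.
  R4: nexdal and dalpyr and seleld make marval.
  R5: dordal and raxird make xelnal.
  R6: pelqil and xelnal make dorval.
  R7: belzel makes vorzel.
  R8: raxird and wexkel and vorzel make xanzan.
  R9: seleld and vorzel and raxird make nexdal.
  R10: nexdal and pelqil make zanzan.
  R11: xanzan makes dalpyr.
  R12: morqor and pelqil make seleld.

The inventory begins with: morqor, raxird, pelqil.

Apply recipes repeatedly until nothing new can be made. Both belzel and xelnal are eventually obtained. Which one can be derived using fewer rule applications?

belzel: Using R12, morqor and pelqil make seleld. pelqil and morqor and seleld → belzel (R3). [2 rule applications]
xelnal: morqor and pelqil → seleld (R12). Using R3, pelqil, morqor, and seleld make belzel. belzel → vorzel (R7). vorzel and pelqil → dordal (R2). dordal and raxird → xelnal (R5). [5 rule applications]
belzel needs fewer.

belzel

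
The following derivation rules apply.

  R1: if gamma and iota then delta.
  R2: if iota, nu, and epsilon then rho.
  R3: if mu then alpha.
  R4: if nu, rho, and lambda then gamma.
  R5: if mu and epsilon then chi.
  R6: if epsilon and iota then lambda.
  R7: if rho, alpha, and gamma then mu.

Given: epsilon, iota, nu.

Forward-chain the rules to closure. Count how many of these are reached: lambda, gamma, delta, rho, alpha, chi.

4

iota, nu, and epsilon hold, so rho follows (R2).
epsilon and iota hold, so lambda follows (R6).
nu, rho, and lambda hold, so gamma follows (R4).
From gamma and iota, R1 gives delta.
lambda: reached.
gamma: reached.
delta: reached.
rho: reached.
alpha would need mu (R3), but mu is never established.
chi would need mu and epsilon (R5), but mu is never established.
Reached: lambda, gamma, delta, and rho — 4 of the 6.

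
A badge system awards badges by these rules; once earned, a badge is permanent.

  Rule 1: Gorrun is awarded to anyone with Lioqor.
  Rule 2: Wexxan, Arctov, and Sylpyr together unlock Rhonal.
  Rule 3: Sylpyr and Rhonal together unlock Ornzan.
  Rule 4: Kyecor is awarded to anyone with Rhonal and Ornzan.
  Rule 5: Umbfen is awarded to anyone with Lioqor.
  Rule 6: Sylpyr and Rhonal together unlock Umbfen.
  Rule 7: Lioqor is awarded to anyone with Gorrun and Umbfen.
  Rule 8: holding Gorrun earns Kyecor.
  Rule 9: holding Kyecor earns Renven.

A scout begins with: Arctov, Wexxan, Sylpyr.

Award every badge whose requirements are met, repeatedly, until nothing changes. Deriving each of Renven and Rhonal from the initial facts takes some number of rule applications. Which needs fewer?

Rhonal

Rhonal: With Wexxan, Arctov, and Sylpyr, Rhonal is earned (Rule 2). [1 rule application]
Renven: With Wexxan, Arctov, and Sylpyr, Rhonal is earned (Rule 2). With Sylpyr and Rhonal, Ornzan is earned (Rule 3). With Rhonal and Ornzan, Kyecor is earned (Rule 4). With Kyecor, Renven is earned (Rule 9). [4 rule applications]
Rhonal needs fewer.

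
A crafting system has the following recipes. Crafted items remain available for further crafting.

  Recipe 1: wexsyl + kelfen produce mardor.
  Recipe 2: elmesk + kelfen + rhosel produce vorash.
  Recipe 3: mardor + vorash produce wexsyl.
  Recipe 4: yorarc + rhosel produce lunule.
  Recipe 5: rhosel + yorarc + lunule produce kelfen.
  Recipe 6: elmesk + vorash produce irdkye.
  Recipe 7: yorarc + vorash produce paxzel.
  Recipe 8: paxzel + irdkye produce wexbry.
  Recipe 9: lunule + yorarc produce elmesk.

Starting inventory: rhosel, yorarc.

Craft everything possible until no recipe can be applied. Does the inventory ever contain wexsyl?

No

wexsyl would need mardor and vorash (Recipe 3), but mardor is never obtained.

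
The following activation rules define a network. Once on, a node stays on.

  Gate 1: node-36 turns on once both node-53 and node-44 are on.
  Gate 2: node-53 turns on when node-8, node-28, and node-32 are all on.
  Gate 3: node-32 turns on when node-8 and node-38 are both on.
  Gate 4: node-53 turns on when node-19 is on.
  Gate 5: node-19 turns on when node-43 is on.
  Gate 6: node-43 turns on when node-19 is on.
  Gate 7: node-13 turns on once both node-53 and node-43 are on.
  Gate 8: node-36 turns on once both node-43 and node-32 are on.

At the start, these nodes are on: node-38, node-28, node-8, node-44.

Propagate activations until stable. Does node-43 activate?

No

node-43 would need node-19 (Gate 6), but node-19 never turns on.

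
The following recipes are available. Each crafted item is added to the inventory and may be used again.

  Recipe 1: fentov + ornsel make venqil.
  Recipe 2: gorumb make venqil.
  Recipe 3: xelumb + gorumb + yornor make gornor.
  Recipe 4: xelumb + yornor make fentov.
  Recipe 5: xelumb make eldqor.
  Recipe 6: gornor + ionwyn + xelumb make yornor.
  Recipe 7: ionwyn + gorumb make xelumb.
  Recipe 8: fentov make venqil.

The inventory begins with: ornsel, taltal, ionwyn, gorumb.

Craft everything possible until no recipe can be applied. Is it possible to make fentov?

fentov would need xelumb and yornor (Recipe 4), but yornor is never obtained.

No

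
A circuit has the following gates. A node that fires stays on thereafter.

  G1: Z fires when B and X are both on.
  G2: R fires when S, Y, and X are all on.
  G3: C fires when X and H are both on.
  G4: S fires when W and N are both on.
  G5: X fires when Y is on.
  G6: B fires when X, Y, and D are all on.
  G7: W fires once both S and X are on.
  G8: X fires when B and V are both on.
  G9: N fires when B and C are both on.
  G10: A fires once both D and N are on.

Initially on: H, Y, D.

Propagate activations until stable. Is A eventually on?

Y is on, so X fires (G5).
X, Y, and D are on, so B fires (G6).
G3: X and H on → C on.
B and C are on, so N fires (G9).
D and N are on, so A fires (G10).

Yes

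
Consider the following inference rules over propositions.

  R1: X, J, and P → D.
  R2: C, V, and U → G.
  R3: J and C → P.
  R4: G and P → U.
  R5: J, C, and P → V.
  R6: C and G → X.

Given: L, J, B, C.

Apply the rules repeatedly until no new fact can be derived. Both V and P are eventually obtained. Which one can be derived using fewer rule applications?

P: From J and C, R3 gives P. [1 rule application]
V: J and C hold, so P follows (R3). J, C, and P hold, so V follows (R5). [2 rule applications]
P needs fewer.

P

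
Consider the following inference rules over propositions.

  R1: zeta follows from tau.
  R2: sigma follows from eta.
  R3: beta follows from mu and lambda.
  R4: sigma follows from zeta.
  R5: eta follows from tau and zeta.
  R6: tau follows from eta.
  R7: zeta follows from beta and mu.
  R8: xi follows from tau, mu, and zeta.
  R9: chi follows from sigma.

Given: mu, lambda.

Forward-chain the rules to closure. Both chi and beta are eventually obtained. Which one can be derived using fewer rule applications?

beta: mu and lambda hold, so beta follows (R3). [1 rule application]
chi: From mu and lambda, R3 gives beta. beta and mu hold, so zeta follows (R7). From zeta, R4 gives sigma. From sigma, R9 gives chi. [4 rule applications]
beta needs fewer.

beta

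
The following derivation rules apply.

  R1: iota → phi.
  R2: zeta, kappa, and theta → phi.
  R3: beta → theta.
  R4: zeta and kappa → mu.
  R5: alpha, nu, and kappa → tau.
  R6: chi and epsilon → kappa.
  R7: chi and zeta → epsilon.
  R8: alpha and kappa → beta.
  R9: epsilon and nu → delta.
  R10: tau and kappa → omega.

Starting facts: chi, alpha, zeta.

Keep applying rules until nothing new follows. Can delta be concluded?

No

delta would need epsilon and nu (R9), but nu is never established.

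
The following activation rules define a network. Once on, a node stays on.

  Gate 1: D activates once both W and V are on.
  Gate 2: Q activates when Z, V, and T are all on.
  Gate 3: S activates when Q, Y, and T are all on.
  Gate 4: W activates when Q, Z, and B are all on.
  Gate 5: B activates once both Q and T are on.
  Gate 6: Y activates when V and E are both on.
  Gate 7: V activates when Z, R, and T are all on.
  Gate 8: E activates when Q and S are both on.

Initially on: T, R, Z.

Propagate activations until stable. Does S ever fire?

No

S would need Q, Y, and T (Gate 3), but Y never turns on.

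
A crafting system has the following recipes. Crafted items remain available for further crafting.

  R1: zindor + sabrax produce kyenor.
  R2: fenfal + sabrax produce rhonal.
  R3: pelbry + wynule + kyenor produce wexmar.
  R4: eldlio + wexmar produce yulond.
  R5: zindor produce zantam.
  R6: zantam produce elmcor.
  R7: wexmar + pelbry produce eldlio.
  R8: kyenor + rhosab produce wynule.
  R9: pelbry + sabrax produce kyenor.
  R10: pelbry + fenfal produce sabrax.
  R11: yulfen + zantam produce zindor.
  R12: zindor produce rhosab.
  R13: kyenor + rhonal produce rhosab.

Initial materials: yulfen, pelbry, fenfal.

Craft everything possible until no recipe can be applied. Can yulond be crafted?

Yes

pelbry + fenfal → sabrax (R10).
Using R2, fenfal and sabrax make rhonal.
pelbry + sabrax → kyenor (R9).
kyenor + rhonal → rhosab (R13).
Using R8, kyenor and rhosab make wynule.
pelbry + wynule + kyenor → wexmar (R3).
wexmar + pelbry → eldlio (R7).
eldlio + wexmar → yulond (R4).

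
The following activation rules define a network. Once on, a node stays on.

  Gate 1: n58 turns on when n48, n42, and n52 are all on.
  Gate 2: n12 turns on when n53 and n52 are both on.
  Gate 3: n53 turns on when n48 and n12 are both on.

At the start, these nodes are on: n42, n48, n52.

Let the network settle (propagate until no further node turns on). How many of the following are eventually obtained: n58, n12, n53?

Gate 1: n48, n42, and n52 on → n58 on.
n58: reached.
n12 would need n53 and n52 (Gate 2), but n53 never turns on.
n53 would need n48 and n12 (Gate 3), but n12 never turns on.
Reached: n58 — 1 of the 3.

1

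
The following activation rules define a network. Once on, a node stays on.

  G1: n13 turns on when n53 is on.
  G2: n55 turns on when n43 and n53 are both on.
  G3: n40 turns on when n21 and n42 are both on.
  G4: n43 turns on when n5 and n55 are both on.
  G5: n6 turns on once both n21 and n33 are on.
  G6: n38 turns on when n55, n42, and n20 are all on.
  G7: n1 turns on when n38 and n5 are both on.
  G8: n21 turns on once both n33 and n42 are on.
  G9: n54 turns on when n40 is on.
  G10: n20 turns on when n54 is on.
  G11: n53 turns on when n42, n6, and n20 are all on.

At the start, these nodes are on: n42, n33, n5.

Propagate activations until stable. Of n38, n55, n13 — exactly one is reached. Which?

G8: n33 and n42 on → n21 on.
n21 and n33 are on, so n6 turns on (G5).
n21 and n42 are on, so n40 turns on (G3).
G9: n40 on → n54 on.
G10: n54 on → n20 on.
n42, n6, and n20 are on, so n53 turns on (G11).
G1: n53 on → n13 on.
n38 would need n55, n42, and n20 (G6), but n55 never turns on. n55 would need n43 and n53 (G2), but n43 never turns on.

n13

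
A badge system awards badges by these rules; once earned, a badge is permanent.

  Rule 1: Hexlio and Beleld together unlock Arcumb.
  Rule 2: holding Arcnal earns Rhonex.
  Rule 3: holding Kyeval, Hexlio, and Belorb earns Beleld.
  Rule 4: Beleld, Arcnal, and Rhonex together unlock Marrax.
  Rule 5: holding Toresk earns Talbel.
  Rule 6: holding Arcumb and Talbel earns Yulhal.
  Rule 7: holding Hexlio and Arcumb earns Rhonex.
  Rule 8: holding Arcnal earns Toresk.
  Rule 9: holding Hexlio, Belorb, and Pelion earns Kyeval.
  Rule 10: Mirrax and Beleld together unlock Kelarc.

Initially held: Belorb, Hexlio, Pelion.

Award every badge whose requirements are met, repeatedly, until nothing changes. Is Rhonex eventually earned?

Yes

With Hexlio, Belorb, and Pelion, Kyeval is earned (Rule 9).
With Kyeval, Hexlio, and Belorb, Beleld is earned (Rule 3).
With Hexlio and Beleld, Arcumb is earned (Rule 1).
With Hexlio and Arcumb, Rhonex is earned (Rule 7).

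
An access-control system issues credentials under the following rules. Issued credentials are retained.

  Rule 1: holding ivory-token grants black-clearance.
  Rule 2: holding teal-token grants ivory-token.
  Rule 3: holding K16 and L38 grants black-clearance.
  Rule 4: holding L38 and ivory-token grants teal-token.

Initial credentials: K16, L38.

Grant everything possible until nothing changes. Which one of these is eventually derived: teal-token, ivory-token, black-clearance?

Holding K16 and L38 grants black-clearance (Rule 3).
ivory-token would need teal-token (Rule 2), but teal-token is never granted. teal-token would need L38 and ivory-token (Rule 4), but ivory-token is never granted.

black-clearance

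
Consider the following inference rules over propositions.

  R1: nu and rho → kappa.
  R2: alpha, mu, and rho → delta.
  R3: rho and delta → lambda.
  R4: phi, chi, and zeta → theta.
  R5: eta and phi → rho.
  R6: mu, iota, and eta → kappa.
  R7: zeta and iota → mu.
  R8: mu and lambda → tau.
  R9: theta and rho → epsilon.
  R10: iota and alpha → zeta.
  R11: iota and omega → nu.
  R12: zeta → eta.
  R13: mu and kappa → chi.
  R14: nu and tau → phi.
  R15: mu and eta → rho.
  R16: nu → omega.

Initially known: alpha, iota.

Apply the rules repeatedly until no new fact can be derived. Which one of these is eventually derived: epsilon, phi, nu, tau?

tau

iota and alpha hold, so zeta follows (R10).
zeta holds, so eta follows (R12).
From zeta and iota, R7 gives mu.
From mu and eta, R15 gives rho.
From alpha, mu, and rho, R2 gives delta.
From rho and delta, R3 gives lambda.
From mu and lambda, R8 gives tau.
phi would need nu and tau (R14), but nu is never established. epsilon would need theta and rho (R9), but theta is never established. nu would need iota and omega (R11), but omega is never established.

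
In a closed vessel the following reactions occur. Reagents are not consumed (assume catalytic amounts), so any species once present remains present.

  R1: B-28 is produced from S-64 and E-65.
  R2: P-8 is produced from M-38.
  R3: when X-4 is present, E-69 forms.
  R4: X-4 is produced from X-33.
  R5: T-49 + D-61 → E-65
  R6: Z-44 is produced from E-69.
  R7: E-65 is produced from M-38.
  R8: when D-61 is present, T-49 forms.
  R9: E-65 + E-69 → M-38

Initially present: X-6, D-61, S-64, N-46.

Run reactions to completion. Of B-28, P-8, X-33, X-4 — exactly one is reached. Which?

B-28

D-61 present → T-49 forms (R8).
T-49 and D-61 present → E-65 forms (R5).
S-64 and E-65 present → B-28 forms (R1).
X-4 would need X-33 (R4), but X-33 never forms. No rule produces X-33, and it is not given. P-8 would need M-38 (R2), but M-38 never forms.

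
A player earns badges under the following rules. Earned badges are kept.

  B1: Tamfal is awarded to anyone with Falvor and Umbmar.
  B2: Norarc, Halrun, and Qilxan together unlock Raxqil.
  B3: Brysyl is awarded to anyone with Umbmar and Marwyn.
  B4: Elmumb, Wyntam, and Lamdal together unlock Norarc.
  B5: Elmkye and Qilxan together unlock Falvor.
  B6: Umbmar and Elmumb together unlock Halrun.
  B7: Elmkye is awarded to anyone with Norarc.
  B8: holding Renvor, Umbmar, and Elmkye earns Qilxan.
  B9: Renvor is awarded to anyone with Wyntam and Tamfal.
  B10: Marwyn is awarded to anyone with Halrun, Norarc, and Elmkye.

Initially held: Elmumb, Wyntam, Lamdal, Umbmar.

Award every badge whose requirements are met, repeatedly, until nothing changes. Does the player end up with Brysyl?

Yes

With Umbmar and Elmumb, Halrun is earned (B6).
With Elmumb, Wyntam, and Lamdal, Norarc is earned (B4).
With Norarc, Elmkye is earned (B7).
With Halrun, Norarc, and Elmkye, Marwyn is earned (B10).
With Umbmar and Marwyn, Brysyl is earned (B3).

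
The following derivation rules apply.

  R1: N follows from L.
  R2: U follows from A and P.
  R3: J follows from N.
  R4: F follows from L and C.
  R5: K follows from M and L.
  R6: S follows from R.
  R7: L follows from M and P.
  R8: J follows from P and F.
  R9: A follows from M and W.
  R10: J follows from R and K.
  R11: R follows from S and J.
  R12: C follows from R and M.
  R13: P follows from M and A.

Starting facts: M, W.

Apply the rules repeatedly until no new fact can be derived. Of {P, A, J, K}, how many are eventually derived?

From M and W, R9 gives A.
M and A hold, so P follows (R13).
From M and P, R7 gives L.
From M and L, R5 gives K.
From L, R1 gives N.
N holds, so J follows (R3).
P: reached.
A: reached.
J: reached.
K: reached.
All 4 are reached.

4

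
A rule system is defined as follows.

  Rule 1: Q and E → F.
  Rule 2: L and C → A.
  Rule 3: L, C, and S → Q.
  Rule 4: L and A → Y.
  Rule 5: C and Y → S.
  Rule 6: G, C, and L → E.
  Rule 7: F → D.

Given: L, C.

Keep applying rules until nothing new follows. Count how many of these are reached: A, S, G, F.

L and C hold, so A follows (Rule 2).
L and A hold, so Y follows (Rule 4).
C and Y hold, so S follows (Rule 5).
A: reached.
S: reached.
No rule produces G, and it is not given.
F would need Q and E (Rule 1), but E is never established.
Reached: A and S — 2 of the 4.

2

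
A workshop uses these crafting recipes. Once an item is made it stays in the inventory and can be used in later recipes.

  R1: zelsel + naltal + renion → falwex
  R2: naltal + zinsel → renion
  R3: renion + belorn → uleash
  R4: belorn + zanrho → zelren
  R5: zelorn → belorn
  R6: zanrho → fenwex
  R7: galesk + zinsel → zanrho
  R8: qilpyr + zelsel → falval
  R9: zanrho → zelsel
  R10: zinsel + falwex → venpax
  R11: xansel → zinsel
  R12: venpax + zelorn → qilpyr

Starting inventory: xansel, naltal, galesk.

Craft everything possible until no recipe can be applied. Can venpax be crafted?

Yes

xansel → zinsel (R11).
Using R2, naltal and zinsel make renion.
galesk + zinsel → zanrho (R7).
Using R9, zanrho makes zelsel.
zelsel + naltal + renion → falwex (R1).
zinsel + falwex → venpax (R10).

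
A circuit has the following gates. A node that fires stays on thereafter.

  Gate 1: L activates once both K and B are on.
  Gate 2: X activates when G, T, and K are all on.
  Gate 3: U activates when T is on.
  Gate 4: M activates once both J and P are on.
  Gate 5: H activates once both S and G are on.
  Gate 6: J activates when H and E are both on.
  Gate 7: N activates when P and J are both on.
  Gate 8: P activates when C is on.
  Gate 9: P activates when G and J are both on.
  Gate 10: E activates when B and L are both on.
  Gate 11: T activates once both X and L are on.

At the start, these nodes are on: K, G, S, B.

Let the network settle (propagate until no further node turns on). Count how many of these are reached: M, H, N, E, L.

5

K and B are on, so L activates (Gate 1).
S and G are on, so H activates (Gate 5).
B and L are on, so E activates (Gate 10).
H and E are on, so J activates (Gate 6).
G and J are on, so P activates (Gate 9).
P and J are on, so N activates (Gate 7).
Gate 4: J and P on → M on.
M: reached.
H: reached.
N: reached.
E: reached.
L: reached.
All 5 are reached.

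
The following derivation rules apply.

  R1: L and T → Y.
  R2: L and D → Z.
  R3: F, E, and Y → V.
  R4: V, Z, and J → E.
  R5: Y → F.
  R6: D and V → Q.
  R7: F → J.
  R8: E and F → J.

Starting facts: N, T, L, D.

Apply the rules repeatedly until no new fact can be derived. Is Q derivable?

No

Q would need D and V (R6), but V is never established.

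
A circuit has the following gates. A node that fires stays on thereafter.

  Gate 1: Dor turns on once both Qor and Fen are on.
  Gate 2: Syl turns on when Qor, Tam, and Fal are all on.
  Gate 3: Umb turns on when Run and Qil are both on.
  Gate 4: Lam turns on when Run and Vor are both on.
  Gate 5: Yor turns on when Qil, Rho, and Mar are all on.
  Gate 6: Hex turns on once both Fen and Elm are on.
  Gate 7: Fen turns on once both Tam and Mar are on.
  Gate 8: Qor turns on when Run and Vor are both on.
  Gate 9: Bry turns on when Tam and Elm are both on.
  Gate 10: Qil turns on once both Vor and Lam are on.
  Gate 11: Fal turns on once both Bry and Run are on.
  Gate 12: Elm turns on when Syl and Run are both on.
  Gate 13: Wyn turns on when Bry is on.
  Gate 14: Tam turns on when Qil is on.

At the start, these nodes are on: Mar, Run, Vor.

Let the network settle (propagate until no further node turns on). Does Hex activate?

No

Hex would need Fen and Elm (Gate 6), but Elm never turns on.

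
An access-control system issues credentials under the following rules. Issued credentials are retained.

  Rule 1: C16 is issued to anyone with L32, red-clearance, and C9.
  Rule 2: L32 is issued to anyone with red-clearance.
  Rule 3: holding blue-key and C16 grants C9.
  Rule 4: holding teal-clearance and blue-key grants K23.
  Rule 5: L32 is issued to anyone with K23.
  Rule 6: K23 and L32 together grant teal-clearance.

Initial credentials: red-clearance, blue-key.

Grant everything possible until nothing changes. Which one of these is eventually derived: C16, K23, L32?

L32

Holding red-clearance grants L32 (Rule 2).
K23 would need teal-clearance and blue-key (Rule 4), but teal-clearance is never granted. C16 would need L32, red-clearance, and C9 (Rule 1), but C9 is never granted.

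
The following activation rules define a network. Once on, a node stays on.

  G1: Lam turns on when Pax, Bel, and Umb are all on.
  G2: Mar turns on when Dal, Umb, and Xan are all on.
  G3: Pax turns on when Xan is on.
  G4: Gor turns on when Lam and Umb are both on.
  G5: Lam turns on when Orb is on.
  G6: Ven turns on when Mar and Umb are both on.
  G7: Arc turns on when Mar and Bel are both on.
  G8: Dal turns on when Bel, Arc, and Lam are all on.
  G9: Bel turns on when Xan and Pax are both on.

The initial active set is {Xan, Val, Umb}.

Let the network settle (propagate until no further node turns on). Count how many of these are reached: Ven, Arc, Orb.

Ven would need Mar and Umb (G6), but Mar never turns on.
Arc would need Mar and Bel (G7), but Mar never turns on.
No rule produces Orb, and it is not given.
None of the 3 are reached.

0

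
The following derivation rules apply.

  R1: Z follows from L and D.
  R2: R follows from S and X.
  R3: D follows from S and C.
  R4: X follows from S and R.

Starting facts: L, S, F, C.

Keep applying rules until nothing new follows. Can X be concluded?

X would need S and R (R4), but R is never established.

No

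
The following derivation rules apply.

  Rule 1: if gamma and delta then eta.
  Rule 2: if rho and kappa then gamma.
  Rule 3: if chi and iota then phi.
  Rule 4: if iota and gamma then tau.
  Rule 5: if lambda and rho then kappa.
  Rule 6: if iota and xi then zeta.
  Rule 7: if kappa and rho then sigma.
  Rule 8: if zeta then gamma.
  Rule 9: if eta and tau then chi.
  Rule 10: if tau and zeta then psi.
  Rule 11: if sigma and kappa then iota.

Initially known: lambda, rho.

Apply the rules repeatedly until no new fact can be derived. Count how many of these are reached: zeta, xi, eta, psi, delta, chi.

0

zeta would need iota and xi (Rule 6), but xi is never established.
No rule produces xi, and it is not given.
eta would need gamma and delta (Rule 1), but delta is never established.
psi would need tau and zeta (Rule 10), but zeta is never established.
No rule produces delta, and it is not given.
chi would need eta and tau (Rule 9), but eta is never established.
None of the 6 are reached.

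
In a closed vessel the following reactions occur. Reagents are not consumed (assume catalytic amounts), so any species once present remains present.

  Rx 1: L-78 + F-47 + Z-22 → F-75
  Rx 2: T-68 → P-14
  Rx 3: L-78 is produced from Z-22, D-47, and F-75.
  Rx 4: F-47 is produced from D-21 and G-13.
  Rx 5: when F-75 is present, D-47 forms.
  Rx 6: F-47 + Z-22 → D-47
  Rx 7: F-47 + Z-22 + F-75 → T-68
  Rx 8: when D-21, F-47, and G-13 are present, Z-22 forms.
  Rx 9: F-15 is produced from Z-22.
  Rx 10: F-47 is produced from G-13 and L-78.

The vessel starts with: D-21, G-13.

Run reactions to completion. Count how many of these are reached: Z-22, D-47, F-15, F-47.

4

D-21 and G-13 present → F-47 forms (Rx 4).
D-21, F-47, and G-13 present → Z-22 forms (Rx 8).
F-47 and Z-22 present → D-47 forms (Rx 6).
Z-22 present → F-15 forms (Rx 9).
Z-22: reached.
D-47: reached.
F-15: reached.
F-47: reached.
All 4 are reached.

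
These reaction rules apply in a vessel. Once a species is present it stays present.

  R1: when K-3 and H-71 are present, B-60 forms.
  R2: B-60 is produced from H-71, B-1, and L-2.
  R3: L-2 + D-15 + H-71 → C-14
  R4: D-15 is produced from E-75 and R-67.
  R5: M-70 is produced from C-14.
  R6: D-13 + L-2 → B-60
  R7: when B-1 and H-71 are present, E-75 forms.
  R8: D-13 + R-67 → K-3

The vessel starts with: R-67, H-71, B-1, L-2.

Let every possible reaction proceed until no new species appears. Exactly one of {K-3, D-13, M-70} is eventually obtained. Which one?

B-1 and H-71 present → E-75 forms (R7).
E-75 and R-67 present → D-15 forms (R4).
L-2, D-15, and H-71 present → C-14 forms (R3).
C-14 present → M-70 forms (R5).
K-3 would need D-13 and R-67 (R8), but D-13 never forms. No rule produces D-13, and it is not given.

M-70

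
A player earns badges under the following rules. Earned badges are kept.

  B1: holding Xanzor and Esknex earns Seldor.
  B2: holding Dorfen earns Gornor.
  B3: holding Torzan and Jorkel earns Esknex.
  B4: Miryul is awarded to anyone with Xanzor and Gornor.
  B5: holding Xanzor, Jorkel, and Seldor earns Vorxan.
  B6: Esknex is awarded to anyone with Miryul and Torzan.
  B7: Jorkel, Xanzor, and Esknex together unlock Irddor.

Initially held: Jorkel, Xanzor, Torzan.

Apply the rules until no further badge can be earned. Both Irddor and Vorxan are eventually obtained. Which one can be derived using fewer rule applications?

Irddor: With Torzan and Jorkel, Esknex is earned (B3). With Jorkel, Xanzor, and Esknex, Irddor is earned (B7). [2 rule applications]
Vorxan: With Torzan and Jorkel, Esknex is earned (B3). With Xanzor and Esknex, Seldor is earned (B1). With Xanzor, Jorkel, and Seldor, Vorxan is earned (B5). [3 rule applications]
Irddor needs fewer.

Irddor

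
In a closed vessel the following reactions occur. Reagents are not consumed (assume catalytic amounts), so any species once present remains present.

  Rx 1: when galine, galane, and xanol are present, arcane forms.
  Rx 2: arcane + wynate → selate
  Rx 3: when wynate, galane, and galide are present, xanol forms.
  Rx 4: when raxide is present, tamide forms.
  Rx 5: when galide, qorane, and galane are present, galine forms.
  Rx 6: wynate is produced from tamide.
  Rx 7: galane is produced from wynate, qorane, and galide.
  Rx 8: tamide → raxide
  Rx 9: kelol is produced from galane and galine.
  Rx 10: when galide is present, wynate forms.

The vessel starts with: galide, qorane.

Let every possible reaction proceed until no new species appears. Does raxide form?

No

raxide would need tamide (Rx 8), but tamide never forms.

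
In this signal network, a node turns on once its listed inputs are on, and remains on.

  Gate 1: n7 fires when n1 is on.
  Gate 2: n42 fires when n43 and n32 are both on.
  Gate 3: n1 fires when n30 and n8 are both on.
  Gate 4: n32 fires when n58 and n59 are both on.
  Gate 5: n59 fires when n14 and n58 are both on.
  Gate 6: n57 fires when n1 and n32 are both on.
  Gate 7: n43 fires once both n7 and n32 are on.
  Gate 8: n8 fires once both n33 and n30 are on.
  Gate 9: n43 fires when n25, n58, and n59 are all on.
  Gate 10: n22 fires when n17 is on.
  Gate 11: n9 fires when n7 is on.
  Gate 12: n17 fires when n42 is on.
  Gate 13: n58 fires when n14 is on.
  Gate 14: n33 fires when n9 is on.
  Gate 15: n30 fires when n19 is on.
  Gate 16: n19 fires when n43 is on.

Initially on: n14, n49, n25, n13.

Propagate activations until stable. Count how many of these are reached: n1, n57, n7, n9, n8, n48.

n1 would need n30 and n8 (Gate 3), but n8 never turns on.
n57 would need n1 and n32 (Gate 6), but n1 never turns on.
n7 would need n1 (Gate 1), but n1 never turns on.
n9 would need n7 (Gate 11), but n7 never turns on.
n8 would need n33 and n30 (Gate 8), but n33 never turns on.
No rule produces n48, and it is not given.
None of the 6 are reached.

0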